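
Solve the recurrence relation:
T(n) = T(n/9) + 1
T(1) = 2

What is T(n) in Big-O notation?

Each step divides n by 9 and adds 1. After log_9(n) steps we reach T(1)=2. So T(n) = 1·log_9(n) + 2 = O(log n).

Answer: O(log n)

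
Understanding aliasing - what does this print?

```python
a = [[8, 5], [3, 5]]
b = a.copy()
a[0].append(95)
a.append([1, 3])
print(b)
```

Key concept: shallow copy with nested lists.
Step by step:
`a = [[8, 5], [3, 5]]` → a = [[8, 5], [3, 5]]
`b = a.copy()` → b = [[8, 5], [3, 5]]
`a[0].append(95)` → a = [[8, 5, 95], [3, 5]]; b = [[8, 5, 95], [3, 5]]
`a.append([1, 3])` → a = [[8, 5, 95], [3, 5], [1, 3]]
`print(b)` → prints [[8, 5, 95], [3, 5]]

Answer: [[8, 5, 95], [3, 5]]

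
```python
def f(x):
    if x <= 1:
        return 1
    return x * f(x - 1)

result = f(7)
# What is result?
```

f(7) = 7 * 6 * 5 * 4 * 3 * 2 * 1 = 5040

Answer: 5040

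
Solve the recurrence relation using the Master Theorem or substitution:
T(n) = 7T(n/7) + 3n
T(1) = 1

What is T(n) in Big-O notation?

By Master Theorem: a=7, b=7, f(n)=3n. Since log_7(7) = 1 and f(n) = Θ(n^1), Case 2 applies. T(n) = O(n log n).

Answer: O(n log n)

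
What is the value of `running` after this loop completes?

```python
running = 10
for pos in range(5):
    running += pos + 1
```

Start at 10, add 1 to 5 = 25
`running` takes the values: 10 → 11 → 13 → 16 → 20 → 25

Answer: 25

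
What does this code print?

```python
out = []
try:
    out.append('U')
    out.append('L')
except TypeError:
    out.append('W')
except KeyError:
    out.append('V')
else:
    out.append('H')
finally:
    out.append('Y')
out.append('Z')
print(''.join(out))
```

Execution trace: 'U' (try body) → 'L' (try body, no exception) → 'H' (else) → 'Y' (finally) → 'Z' (after the try/except). Output: ULHYZ

Answer: ULHYZ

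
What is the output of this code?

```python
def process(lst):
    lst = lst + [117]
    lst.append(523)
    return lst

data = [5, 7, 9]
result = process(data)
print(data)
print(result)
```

Key concept: rebinding parameter vs mutation.
Step by step:
`data = [5, 7, 9]` → data = [5, 7, 9]
`result = process(data)` → result = [5, 7, 9, 117, 523]
`print(data)` → prints [5, 7, 9]
`print(result)` → prints [5, 7, 9, 117, 523]

Answer:
[5, 7, 9]
[5, 7, 9, 117, 523]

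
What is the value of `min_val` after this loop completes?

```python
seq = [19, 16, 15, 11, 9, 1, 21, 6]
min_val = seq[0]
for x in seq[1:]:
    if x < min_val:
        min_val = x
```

Minimum of [19, 16, 15, 11, 9, 1, 21, 6]
`min_val` takes the values: 19 → 16 → 15 → 11 → 9 → 1

Answer: 1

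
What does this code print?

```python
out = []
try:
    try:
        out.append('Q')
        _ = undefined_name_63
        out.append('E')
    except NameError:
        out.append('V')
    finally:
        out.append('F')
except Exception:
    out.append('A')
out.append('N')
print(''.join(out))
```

Execution trace: 'Q' (inner try body) → 'V' (inner except NameError) → 'F' (inner finally) → 'N' (after the try/except). Output: QVFN

Answer: QVFN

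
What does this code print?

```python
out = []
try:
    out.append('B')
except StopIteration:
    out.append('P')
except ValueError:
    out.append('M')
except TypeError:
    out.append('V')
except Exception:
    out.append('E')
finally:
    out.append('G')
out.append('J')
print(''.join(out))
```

Execution trace: 'B' (try body, no exception) → 'G' (finally) → 'J' (after the try/except). Output: BGJ

Answer: BGJ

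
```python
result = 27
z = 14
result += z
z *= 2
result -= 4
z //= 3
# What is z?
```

Trace:
`result = 27` → result = 27
`z = 14` → z = 14
`result += z` → result = 41
`z *= 2` → z = 28
`result -= 4` → result = 37
`z //= 3` → z = 9
So z = 9

Answer: 9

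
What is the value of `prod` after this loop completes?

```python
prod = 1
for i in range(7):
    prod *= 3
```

3^7 = 2187
`prod` takes the values: 1 → 3 → 9 → 27 → 81 → 243 → 729 → 2187

Answer: 2187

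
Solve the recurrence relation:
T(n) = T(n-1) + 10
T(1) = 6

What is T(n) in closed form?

Unrolling: T(n) = T(1) + 10·(n-1) = 6 + 10(n-1) = 10n - 4.

Answer: T(n) = 10n - 4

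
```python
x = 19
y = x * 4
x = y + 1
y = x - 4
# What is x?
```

Trace:
`x = 19` → x = 19
`y = x * 4` → y = 76
`x = y + 1` → x = 77
`y = x - 4` → y = 73
So x = 77

Answer: 77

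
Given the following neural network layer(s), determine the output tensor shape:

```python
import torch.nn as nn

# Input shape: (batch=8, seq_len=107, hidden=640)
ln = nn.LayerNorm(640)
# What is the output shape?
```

Input: (8, 107, 640) -> Output: (8, 107, 640)

Answer: (8, 107, 640)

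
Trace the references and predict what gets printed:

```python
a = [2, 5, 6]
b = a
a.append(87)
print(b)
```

Key concept: basic list aliasing.
Step by step:
`a = [2, 5, 6]` → a = [2, 5, 6]
`b = a` → b = [2, 5, 6] (same object as a)
`a.append(87)` → a = [2, 5, 6, 87] (same object as b); b = [2, 5, 6, 87] (same object as a)
`print(b)` → prints [2, 5, 6, 87]

Answer: [2, 5, 6, 87]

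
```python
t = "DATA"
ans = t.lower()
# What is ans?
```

Trace:
`t = "DATA"` → t = 'DATA'
`ans = t.lower()` → ans = 'data'
So ans = 'data'

Answer: 'data'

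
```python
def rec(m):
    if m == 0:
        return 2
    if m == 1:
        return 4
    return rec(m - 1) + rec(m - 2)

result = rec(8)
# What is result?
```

Build up from base cases: rec(0)=2, rec(1)=4, rec(2)=6, rec(3)=10, rec(4)=16, rec(5)=26, rec(6)=42, ..., rec(8)=110

Answer: 110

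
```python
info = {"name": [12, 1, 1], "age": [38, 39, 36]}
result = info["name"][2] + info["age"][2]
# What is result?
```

Trace:
`info = {"name": [12, 1, 1], "age": [38, 39, 36]}` → info = {'name': [12, 1, 1], 'age': [38, 39, 36]}
`result = info["name"][2] + info["age"][2]` → result = 37
So result = 37

Answer: 37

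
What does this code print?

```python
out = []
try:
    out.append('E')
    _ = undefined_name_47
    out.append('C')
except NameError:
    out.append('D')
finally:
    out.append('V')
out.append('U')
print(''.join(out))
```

Execution trace: 'E' (try body) → 'D' (except NameError) → 'V' (finally) → 'U' (after the try/except). Output: EDVU

Answer: EDVU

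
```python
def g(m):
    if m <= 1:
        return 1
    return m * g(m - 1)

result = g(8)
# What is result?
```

g(8) = 8 * 7 * 6 * 5 * 4 * 3 * 2 * 1 = 40320

Answer: 40320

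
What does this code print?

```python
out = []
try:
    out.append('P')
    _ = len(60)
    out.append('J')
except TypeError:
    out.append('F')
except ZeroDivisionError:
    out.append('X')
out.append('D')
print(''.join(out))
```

Execution trace: 'P' (try body) → 'F' (except TypeError) → 'D' (after the try/except). Output: PFD

Answer: PFD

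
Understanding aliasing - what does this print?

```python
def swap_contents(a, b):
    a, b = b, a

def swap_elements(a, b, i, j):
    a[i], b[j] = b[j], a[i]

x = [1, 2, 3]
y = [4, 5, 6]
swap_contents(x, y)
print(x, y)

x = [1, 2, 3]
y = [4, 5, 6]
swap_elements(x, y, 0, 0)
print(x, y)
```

Key concept: parameter rebinding vs mutation.
Step by step:
`x = [1, 2, 3]` → x = [1, 2, 3]
`y = [4, 5, 6]` → y = [4, 5, 6]
`swap_contents(x, y)` → no visible change to tracked variables
`print(x, y)` → prints [1, 2, 3] [4, 5, 6]
`x = [1, 2, 3]` → x = [1, 2, 3]
`y = [4, 5, 6]` → y = [4, 5, 6]
`swap_elements(x, y, 0, 0)` → x = [4, 2, 3]; y = [1, 5, 6]
`print(x, y)` → prints [4, 2, 3] [1, 5, 6]

Answer:
[1, 2, 3] [4, 5, 6]
[4, 2, 3] [1, 5, 6]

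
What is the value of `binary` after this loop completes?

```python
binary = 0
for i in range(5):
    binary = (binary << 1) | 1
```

Build 5 consecutive 1-bits: 0b11111
`binary` takes the values: 0 → 1 → 3 → 7 → 15 → 31

Answer: 31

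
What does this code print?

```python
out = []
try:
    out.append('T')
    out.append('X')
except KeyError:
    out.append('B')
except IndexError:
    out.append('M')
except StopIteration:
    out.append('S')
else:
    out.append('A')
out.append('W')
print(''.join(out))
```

Execution trace: 'T' (try body) → 'X' (try body, no exception) → 'A' (else) → 'W' (after the try/except). Output: TXAW

Answer: TXAW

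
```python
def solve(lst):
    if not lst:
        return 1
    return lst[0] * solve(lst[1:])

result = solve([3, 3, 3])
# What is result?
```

Product over [3, 3, 3] = 3 * 3 * 3 = 27

Answer: 27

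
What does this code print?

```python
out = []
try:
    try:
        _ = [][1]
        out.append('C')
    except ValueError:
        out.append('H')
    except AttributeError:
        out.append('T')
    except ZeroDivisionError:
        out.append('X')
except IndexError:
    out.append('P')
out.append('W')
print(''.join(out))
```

Execution trace: 'P' (outer except IndexError) → 'W' (after the try/except). Output: PW

Answer: PW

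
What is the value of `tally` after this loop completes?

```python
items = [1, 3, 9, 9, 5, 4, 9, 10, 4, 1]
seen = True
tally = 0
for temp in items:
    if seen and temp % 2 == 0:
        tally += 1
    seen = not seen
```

Count even values at even positions
`tally` takes the values: 0 → 1

Answer: 1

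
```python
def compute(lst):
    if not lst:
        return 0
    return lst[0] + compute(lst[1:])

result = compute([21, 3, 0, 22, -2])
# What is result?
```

21 + 3 + 0 + 22 + (-2) + 0 = 44

Answer: 44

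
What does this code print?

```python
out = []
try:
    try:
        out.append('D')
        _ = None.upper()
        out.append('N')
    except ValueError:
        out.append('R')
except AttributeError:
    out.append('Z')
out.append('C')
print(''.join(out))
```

Execution trace: 'D' (try body) → 'Z' (outer except AttributeError) → 'C' (after the try/except). Output: DZC

Answer: DZC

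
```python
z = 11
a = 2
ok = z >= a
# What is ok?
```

Trace:
`z = 11` → z = 11
`a = 2` → a = 2
`ok = z >= a` → ok = True
So ok = True

Answer: True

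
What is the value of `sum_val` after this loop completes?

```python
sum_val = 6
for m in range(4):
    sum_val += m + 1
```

Start at 6, add 1 to 4 = 16
`sum_val` takes the values: 6 → 7 → 9 → 12 → 16

Answer: 16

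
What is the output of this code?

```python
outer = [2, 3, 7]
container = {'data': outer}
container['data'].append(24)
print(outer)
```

Key concept: dict holds reference to list.
Step by step:
`outer = [2, 3, 7]` → outer = [2, 3, 7]
`container = {'data': outer}` → container = {'data': [2, 3, 7]}
`container['data'].append(24)` → outer = [2, 3, 7, 24]; container = {'data': [2, 3, 7, 24]}
`print(outer)` → prints [2, 3, 7, 24]

Answer: [2, 3, 7, 24]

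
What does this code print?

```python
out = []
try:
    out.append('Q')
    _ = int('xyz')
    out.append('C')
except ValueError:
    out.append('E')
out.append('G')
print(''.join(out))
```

Execution trace: 'Q' (try body) → 'E' (except ValueError) → 'G' (after the try/except). Output: QEG

Answer: QEG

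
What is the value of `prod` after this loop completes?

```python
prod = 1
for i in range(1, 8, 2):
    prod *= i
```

Product of 1, 3, 5, ... up to 7
`prod` takes the values: 1 → 3 → 15 → 105

Answer: 105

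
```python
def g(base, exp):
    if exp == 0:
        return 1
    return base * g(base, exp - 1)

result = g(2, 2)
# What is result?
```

g(2, 2) = 2 * 2 = 4

Answer: 4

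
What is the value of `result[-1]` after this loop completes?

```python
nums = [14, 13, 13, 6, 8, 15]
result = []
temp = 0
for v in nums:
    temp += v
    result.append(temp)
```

Cumulative sum ends at 69
`result` takes the values: [] → [14] → [14, 27] → [14, 27, 40] → [14, 27, 40, 46] → [14, 27, 40, 46, 54] → [14, 27, 40, 46, 54, 69]
So `result[-1]` = 69

Answer: 69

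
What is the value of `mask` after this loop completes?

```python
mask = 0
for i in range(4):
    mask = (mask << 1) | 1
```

Build 4 consecutive 1-bits: 0b1111
`mask` takes the values: 0 → 1 → 3 → 7 → 15

Answer: 15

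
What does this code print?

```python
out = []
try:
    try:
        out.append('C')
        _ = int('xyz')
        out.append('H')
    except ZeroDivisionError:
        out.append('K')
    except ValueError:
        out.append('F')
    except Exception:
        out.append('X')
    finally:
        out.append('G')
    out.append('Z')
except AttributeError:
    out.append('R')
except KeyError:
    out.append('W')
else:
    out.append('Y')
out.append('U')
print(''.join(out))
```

Execution trace: 'C' (inner try body) → 'F' (inner except ValueError) → 'G' (inner finally) → 'Z' (try body, no exception) → 'Y' (else) → 'U' (after the try/except). Output: CFGZYU

Answer: CFGZYU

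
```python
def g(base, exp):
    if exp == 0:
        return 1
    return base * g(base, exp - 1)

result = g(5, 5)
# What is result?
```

g(5, 5) = 5 * 5 * 5 * 5 * 5 = 3125

Answer: 3125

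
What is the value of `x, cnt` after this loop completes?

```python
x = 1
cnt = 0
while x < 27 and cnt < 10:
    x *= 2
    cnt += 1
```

Double until >= 27 or 10 iterations
`x, cnt` takes the values: (1, 0) → (2, 0) → (2, 1) → (4, 1) → (4, 2) → (8, 2) → (8, 3) → (16, 3) → (16, 4) → (32, 4) → (32, 5)

Answer: 32, 5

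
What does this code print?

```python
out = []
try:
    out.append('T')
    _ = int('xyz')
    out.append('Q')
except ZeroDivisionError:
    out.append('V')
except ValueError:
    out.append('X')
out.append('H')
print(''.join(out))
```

Execution trace: 'T' (try body) → 'X' (except ValueError) → 'H' (after the try/except). Output: TXH

Answer: TXH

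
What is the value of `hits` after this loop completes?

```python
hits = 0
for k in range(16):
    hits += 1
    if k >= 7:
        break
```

Loop breaks when k reaches 7, hits is 8
`hits` takes the values: 0 → 1 → 2 → 3 → 4 → 5 → 6 → 7 → 8

Answer: 8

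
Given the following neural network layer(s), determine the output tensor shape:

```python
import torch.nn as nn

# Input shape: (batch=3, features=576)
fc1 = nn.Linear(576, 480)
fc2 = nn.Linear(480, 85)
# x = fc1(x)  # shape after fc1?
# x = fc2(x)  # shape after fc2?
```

Input: (3, 576) -> after fc1: (3, 480) -> Output: (3, 85)

Answer: (3, 85)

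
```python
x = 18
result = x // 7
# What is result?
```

Trace:
`x = 18` → x = 18
`result = x // 7` → result = 2
So result = 2

Answer: 2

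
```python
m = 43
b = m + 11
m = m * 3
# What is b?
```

Trace:
`m = 43` → m = 43
`b = m + 11` → b = 54
`m = m * 3` → m = 129
So b = 54

Answer: 54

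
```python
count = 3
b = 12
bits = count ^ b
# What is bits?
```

Trace:
`count = 3` → count = 3
`b = 12` → b = 12
`bits = count ^ b` → bits = 15
So bits = 15

Answer: 15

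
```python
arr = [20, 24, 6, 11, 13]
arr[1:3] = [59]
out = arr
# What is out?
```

Trace:
`arr = [20, 24, 6, 11, 13]` → arr = [20, 24, 6, 11, 13]
`arr[1:3] = [59]` → arr = [20, 59, 11, 13]
`out = arr` → out = [20, 59, 11, 13]
So out = [20, 59, 11, 13]

Answer: [20, 59, 11, 13]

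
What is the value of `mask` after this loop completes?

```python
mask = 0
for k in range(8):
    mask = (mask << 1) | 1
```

Build 8 consecutive 1-bits: 0b11111111
`mask` takes the values: 0 → 1 → 3 → 7 → 15 → 31 → 63 → 127 → 255

Answer: 255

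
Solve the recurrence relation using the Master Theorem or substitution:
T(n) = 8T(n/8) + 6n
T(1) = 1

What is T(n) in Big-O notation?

By Master Theorem: a=8, b=8, f(n)=6n. Since log_8(8) = 1 and f(n) = Θ(n^1), Case 2 applies. T(n) = O(n log n).

Answer: O(n log n)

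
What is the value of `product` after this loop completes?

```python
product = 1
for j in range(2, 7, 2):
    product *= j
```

Product of even numbers 2 to 6
`product` takes the values: 1 → 2 → 8 → 48

Answer: 48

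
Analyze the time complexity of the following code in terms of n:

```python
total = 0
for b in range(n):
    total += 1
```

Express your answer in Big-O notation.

Each loop level contributes: n. Multiplying the contributions gives O(n).

Answer: O(n)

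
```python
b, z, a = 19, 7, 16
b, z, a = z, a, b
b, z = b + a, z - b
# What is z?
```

Trace:
`b, z, a = 19, 7, 16` → b = 19; z = 7; a = 16
`b, z, a = z, a, b` → b = 7; z = 16; a = 19
`b, z = b + a, z - b` → b = 26; z = 9
So z = 9

Answer: 9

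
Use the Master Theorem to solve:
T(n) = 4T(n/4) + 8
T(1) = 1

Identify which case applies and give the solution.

a=4, b=4, f(n)=8. log_4(4) = 1. Since c=0 < 1, Case 1 applies: T(n) = Θ(n^log_b(a)) = O(n).

Answer: O(n) - Case 1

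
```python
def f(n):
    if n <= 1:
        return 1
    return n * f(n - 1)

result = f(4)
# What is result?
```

f(4) = 4 * 3 * 2 * 1 = 24

Answer: 24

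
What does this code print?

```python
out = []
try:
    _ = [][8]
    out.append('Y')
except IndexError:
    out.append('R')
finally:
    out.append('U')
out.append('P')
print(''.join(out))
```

Execution trace: 'R' (except IndexError) → 'U' (finally) → 'P' (after the try/except). Output: RUP

Answer: RUP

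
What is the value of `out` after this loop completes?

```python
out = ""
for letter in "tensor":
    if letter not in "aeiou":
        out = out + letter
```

Remove vowels from 'tensor'
`out` takes the values: "" → "t" → "tn" → "tns" → "tnsr"

Answer: "tnsr"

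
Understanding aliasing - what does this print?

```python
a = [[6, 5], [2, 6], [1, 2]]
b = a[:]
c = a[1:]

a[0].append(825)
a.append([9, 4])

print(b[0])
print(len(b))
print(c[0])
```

Key concept: slice with nested mutation.
Step by step:
`a = [[6, 5], [2, 6], [1, 2]]` → a = [[6, 5], [2, 6], [1, 2]]
`b = a[:]` → b = [[6, 5], [2, 6], [1, 2]]
`c = a[1:]` → c = [[2, 6], [1, 2]]
`a[0].append(825)` → a = [[6, 5, 825], [2, 6], [1, 2]]; b = [[6, 5, 825], [2, 6], [1, 2]]
`a.append([9, 4])` → a = [[6, 5, 825], [2, 6], [1, 2], [9, 4]]
`print(b[0])` → prints [6, 5, 825]
`print(len(b))` → prints 3
`print(c[0])` → prints [2, 6]

Answer:
[6, 5, 825]
3
[2, 6]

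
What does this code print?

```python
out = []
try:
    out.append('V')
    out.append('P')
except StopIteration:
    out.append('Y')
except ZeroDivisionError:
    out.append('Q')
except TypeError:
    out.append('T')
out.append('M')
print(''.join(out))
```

Execution trace: 'V' (try body) → 'P' (try body, no exception) → 'M' (after the try/except). Output: VPM

Answer: VPM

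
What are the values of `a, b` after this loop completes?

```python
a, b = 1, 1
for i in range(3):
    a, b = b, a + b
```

Fibonacci: after 3 iterations
`a, b` takes the values: (1, 1) → (1, 2) → (2, 3) → (3, 5)

Answer: 3, 5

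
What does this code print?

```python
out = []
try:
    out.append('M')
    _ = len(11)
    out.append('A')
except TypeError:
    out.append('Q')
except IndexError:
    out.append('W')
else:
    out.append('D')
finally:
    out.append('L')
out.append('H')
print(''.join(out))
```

Execution trace: 'M' (try body) → 'Q' (except TypeError) → 'L' (finally) → 'H' (after the try/except). Output: MQLH

Answer: MQLH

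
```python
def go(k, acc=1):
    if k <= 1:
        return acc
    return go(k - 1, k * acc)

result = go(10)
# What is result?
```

Accumulator trace (n, acc): (10, 1) -> (9, 10) -> (8, 90) -> (7, 720) -> (6, 5040) -> (5, 30240) -> (4, 151200) -> (3, 604800) -> (2, 1814400) -> (1, 3628800) -> return 3628800

Answer: 3628800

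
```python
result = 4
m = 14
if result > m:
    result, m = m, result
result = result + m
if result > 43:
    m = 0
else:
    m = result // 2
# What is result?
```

Trace:
`result = 4` → result = 4
`m = 14` → m = 14
`if result > m: ...` → result > m is False → no variable changes
`result = result + m` → result = 18
`if result > 43: ...` → result > 43 is False, take else branch → m = 9
So result = 18

Answer: 18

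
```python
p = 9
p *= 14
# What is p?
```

Trace:
`p = 9` → p = 9
`p *= 14` → p = 126
So p = 126

Answer: 126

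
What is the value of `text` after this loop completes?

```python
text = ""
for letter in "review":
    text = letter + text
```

Reverse 'review'
`text` takes the values: "" → "r" → "er" → "ver" → "iver" → "eiver" → "weiver"

Answer: "weiver"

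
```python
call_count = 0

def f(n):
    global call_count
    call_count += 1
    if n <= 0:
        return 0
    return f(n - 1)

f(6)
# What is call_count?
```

Linear recursion stepping by 1: 7 calls from n=6 down to ≤0.

Answer: 7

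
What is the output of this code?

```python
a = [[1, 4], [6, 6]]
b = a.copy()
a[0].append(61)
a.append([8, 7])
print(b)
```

Key concept: shallow copy with nested lists.
Step by step:
`a = [[1, 4], [6, 6]]` → a = [[1, 4], [6, 6]]
`b = a.copy()` → b = [[1, 4], [6, 6]]
`a[0].append(61)` → a = [[1, 4, 61], [6, 6]]; b = [[1, 4, 61], [6, 6]]
`a.append([8, 7])` → a = [[1, 4, 61], [6, 6], [8, 7]]
`print(b)` → prints [[1, 4, 61], [6, 6]]

Answer: [[1, 4, 61], [6, 6]]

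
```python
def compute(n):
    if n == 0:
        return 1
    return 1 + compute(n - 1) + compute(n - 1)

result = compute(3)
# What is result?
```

compute(n) = 1 + 2·compute(n-1), compute(0)=1. Closed form: (1+1)·2^3 - 1 = 15.

Answer: 15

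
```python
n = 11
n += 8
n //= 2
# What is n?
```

Trace:
`n = 11` → n = 11
`n += 8` → n = 19
`n //= 2` → n = 9
So n = 9

Answer: 9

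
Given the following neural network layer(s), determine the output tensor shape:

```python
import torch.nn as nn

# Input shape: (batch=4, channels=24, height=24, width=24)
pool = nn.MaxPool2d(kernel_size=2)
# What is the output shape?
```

Input: (4, 24, 24, 24) -> Output: (4, 24, 12, 12)

Answer: (4, 24, 12, 12)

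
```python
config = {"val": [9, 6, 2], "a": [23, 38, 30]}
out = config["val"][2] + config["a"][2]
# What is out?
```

Trace:
`config = {"val": [9, 6, 2], "a": [23, 38, 30]}` → config = {'val': [9, 6, 2], 'a': [23, 38, 30]}
`out = config["val"][2] + config["a"][2]` → out = 32
So out = 32

Answer: 32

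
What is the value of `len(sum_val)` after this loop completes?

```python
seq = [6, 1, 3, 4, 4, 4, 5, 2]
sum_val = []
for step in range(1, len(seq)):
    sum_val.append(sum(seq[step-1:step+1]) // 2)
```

Number of 2-element averages
`sum_val` takes the values: [] → [3] → [3, 2] → [3, 2, 3] → [3, 2, 3, 4] → [3, 2, 3, 4, 4] → [3, 2, 3, 4, 4, 4] → [3, 2, 3, 4, 4, 4, 3]
So `len(sum_val)` = 7

Answer: 7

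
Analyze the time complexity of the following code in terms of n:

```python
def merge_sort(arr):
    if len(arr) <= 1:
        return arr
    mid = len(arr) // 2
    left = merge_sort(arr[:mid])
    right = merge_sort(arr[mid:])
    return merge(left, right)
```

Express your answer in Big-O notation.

This is Merge sort. Time complexity: O(n log n).

Answer: O(n log n)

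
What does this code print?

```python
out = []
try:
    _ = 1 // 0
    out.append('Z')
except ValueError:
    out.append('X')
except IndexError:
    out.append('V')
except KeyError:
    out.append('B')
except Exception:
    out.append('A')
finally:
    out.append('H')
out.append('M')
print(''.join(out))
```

Execution trace: 'A' (except Exception) → 'H' (finally) → 'M' (after the try/except). Output: AHM

Answer: AHM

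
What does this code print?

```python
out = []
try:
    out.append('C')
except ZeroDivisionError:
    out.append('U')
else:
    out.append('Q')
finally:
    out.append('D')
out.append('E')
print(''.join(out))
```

Execution trace: 'C' (try body, no exception) → 'Q' (else) → 'D' (finally) → 'E' (after the try/except). Output: CQDE

Answer: CQDE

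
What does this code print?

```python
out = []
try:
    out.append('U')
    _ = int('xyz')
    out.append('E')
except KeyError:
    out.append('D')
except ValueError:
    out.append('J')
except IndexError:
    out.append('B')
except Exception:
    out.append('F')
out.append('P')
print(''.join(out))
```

Execution trace: 'U' (try body) → 'J' (except ValueError) → 'P' (after the try/except). Output: UJP

Answer: UJP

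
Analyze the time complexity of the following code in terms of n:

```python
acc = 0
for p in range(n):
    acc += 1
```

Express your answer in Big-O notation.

Each loop level contributes: n. Multiplying the contributions gives O(n).

Answer: O(n)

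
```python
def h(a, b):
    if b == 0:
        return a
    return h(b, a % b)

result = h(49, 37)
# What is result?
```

h(49, 37) -> h(37, 12) -> h(12, 1) -> h(1, 0) -> 1

Answer: 1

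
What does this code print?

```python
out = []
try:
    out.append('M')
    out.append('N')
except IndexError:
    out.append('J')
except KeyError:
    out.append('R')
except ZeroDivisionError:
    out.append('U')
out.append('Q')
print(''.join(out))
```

Execution trace: 'M' (try body) → 'N' (try body, no exception) → 'Q' (after the try/except). Output: MNQ

Answer: MNQ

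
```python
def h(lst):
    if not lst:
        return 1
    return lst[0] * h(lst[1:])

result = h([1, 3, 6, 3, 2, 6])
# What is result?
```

Product over [1, 3, 6, 3, 2, 6] = 1 * 3 * 6 * 3 * 2 * 6 = 648

Answer: 648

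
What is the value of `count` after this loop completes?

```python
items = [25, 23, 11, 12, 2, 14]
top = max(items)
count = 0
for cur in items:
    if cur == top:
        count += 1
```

Count of max value 25 in [25, 23, 11, 12, 2, 14]
`count` takes the values: 0 → 1

Answer: 1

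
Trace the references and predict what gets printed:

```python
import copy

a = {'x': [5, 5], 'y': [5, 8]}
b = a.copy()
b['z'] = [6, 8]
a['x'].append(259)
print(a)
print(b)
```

Key concept: shallow copy of dict with mutable values.
Step by step:
`a = {'x': [5, 5], 'y': [5, 8]}` → a = {'x': [5, 5], 'y': [5, 8]}
`b = a.copy()` → b = {'x': [5, 5], 'y': [5, 8]}
`b['z'] = [6, 8]` → b = {'x': [5, 5], 'y': [5, 8], 'z': [6, 8]}
`a['x'].append(259)` → a = {'x': [5, 5, 259], 'y': [5, 8]}; b = {'x': [5, 5, 259], 'y': [5, 8], 'z': [6, 8]}
`print(a)` → prints {'x': [5, 5, 259], 'y': [5, 8]}
`print(b)` → prints {'x': [5, 5, 259], 'y': [5, 8], 'z': [6, 8]}

Answer:
{'x': [5, 5, 259], 'y': [5, 8]}
{'x': [5, 5, 259], 'y': [5, 8], 'z': [6, 8]}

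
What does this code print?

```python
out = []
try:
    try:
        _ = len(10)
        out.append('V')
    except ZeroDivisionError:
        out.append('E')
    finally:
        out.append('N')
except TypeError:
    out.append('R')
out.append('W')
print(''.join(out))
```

Execution trace: 'N' (finally) → 'R' (outer except TypeError) → 'W' (after the try/except). Output: NRW

Answer: NRW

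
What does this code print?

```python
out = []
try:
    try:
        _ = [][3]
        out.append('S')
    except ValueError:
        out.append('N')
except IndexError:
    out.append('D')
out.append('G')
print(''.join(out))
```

Execution trace: 'D' (outer except IndexError) → 'G' (after the try/except). Output: DG

Answer: DG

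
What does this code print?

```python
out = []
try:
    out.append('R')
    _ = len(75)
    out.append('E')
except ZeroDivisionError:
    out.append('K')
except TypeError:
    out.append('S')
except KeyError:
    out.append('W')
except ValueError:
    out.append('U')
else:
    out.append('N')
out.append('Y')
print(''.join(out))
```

Execution trace: 'R' (try body) → 'S' (except TypeError) → 'Y' (after the try/except). Output: RSY

Answer: RSY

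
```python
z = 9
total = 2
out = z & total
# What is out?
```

Trace:
`z = 9` → z = 9
`total = 2` → total = 2
`out = z & total` → out = 0
So out = 0

Answer: 0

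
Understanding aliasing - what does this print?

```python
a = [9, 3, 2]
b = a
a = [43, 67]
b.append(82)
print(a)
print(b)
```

Key concept: rebinding vs mutation: a is rebound to a new list, b still points at the original.
Step by step:
`a = [9, 3, 2]` → a = [9, 3, 2]
`b = a` → b = [9, 3, 2] (same object as a)
`a = [43, 67]` → a = [43, 67]
`b.append(82)` → b = [9, 3, 2, 82]
`print(a)` → prints [43, 67]
`print(b)` → prints [9, 3, 2, 82]

Answer:
[43, 67]
[9, 3, 2, 82]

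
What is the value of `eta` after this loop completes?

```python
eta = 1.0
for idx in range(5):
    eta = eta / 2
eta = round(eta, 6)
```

Halving LR 5 times: 1 / 2^5
`eta` takes the values: 1.0 → 0.5 → 0.25 → 0.125 → 0.0625 → 0.03125

Answer: 0.03125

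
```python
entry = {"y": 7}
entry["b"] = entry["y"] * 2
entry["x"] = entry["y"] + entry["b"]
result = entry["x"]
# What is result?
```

Trace:
`entry = {"y": 7}` → entry = {'y': 7}
`entry["b"] = entry["y"] * 2` → entry = {'y': 7, 'b': 14}
`entry["x"] = entry["y"] + entry["b"]` → entry = {'y': 7, 'b': 14, 'x': 21}
`result = entry["x"]` → result = 21
So result = 21

Answer: 21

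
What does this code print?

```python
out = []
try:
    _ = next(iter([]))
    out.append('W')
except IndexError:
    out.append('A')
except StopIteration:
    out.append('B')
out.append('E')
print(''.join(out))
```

Execution trace: 'B' (except StopIteration) → 'E' (after the try/except). Output: BE

Answer: BE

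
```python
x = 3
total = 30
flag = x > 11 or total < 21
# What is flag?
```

Trace:
`x = 3` → x = 3
`total = 30` → total = 30
`flag = x > 11 or total < 21` → flag = False
So flag = False

Answer: False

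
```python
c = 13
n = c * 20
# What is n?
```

Trace:
`c = 13` → c = 13
`n = c * 20` → n = 260
So n = 260

Answer: 260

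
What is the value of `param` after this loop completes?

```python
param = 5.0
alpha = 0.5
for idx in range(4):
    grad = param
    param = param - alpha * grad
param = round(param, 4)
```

Gradient descent: w = 5.0 * (1 - 0.5)^4
`param` takes the values: 5.0 → 2.5 → 1.25 → 0.625 → 0.3125

Answer: 0.3125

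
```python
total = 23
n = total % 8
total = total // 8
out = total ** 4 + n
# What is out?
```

Trace:
`total = 23` → total = 23
`n = total % 8` → n = 7
`total = total // 8` → total = 2
`out = total ** 4 + n` → out = 23
So out = 23

Answer: 23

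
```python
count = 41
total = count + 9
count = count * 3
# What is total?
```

Trace:
`count = 41` → count = 41
`total = count + 9` → total = 50
`count = count * 3` → count = 123
So total = 50

Answer: 50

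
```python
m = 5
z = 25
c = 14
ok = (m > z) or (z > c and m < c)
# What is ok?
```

Trace:
`m = 5` → m = 5
`z = 25` → z = 25
`c = 14` → c = 14
`ok = (m > z) or (z > c and m < c)` → ok = True
So ok = True

Answer: True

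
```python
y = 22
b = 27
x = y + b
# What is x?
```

Trace:
`y = 22` → y = 22
`b = 27` → b = 27
`x = y + b` → x = 49
So x = 49

Answer: 49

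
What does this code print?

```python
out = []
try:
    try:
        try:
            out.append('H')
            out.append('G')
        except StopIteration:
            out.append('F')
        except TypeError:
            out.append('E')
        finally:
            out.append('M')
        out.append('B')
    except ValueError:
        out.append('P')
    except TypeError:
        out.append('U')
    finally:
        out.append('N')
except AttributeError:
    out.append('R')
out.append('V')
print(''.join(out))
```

Execution trace: 'H' (inner try body) → 'G' (inner try body, no exception) → 'M' (inner finally) → 'B' (try body, no exception) → 'N' (finally) → 'V' (after the try/except). Output: HGMBNV

Answer: HGMBNV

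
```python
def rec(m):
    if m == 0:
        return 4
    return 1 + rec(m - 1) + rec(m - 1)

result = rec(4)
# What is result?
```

rec(m) = 1 + 2·rec(m-1), rec(0)=4. Closed form: (4+1)·2^4 - 1 = 79.

Answer: 79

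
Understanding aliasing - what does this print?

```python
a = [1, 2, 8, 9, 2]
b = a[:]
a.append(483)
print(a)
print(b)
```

Key concept: slice [:] creates copy.
Step by step:
`a = [1, 2, 8, 9, 2]` → a = [1, 2, 8, 9, 2]
`b = a[:]` → b = [1, 2, 8, 9, 2]
`a.append(483)` → a = [1, 2, 8, 9, 2, 483]
`print(a)` → prints [1, 2, 8, 9, 2, 483]
`print(b)` → prints [1, 2, 8, 9, 2]

Answer:
[1, 2, 8, 9, 2, 483]
[1, 2, 8, 9, 2]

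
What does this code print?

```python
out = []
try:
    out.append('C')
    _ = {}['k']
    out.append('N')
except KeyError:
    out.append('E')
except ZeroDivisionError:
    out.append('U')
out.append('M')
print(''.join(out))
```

Execution trace: 'C' (try body) → 'E' (except KeyError) → 'M' (after the try/except). Output: CEM

Answer: CEM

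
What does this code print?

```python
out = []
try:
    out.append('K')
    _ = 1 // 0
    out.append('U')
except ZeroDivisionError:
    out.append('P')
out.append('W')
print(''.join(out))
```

Execution trace: 'K' (try body) → 'P' (except ZeroDivisionError) → 'W' (after the try/except). Output: KPW

Answer: KPW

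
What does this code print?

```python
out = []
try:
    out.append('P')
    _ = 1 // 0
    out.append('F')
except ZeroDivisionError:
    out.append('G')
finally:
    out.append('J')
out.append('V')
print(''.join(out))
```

Execution trace: 'P' (try body) → 'G' (except ZeroDivisionError) → 'J' (finally) → 'V' (after the try/except). Output: PGJV

Answer: PGJV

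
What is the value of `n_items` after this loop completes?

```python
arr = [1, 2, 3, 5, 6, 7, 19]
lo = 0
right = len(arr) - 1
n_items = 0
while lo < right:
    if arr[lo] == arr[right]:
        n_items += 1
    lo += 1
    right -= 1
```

Count matching pairs from ends
`n_items` takes the values: 0

Answer: 0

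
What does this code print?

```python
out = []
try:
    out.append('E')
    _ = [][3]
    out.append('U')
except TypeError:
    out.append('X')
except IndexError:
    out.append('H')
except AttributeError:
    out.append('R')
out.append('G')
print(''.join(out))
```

Execution trace: 'E' (try body) → 'H' (except IndexError) → 'G' (after the try/except). Output: EHG

Answer: EHG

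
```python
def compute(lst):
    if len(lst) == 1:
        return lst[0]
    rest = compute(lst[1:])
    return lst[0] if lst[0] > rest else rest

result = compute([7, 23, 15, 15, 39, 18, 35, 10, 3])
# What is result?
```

Recursive max over [7, 23, 15, 15, 39, 18, 35, 10, 3] = 39

Answer: 39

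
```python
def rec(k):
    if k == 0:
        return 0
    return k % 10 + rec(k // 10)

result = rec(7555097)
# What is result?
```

Sum of digits of 7555097: 7 + 9 + 0 + 5 + 5 + 5 + 7 = 38

Answer: 38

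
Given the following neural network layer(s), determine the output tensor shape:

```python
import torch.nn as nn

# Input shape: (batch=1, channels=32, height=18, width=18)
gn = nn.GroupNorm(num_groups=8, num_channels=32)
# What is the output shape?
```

Input: (1, 32, 18, 18) -> Output: (1, 32, 18, 18)

Answer: (1, 32, 18, 18)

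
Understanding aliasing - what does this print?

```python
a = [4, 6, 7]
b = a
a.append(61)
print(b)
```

Key concept: basic list aliasing.
Step by step:
`a = [4, 6, 7]` → a = [4, 6, 7]
`b = a` → b = [4, 6, 7] (same object as a)
`a.append(61)` → a = [4, 6, 7, 61] (same object as b); b = [4, 6, 7, 61] (same object as a)
`print(b)` → prints [4, 6, 7, 61]

Answer: [4, 6, 7, 61]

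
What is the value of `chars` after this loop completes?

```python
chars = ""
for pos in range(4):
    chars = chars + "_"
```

Repeat '_' 4 times
`chars` takes the values: "" → "_" → "__" → "___" → "____"

Answer: "____"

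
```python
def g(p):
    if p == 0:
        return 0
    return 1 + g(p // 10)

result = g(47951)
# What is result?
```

Count of digits of 47951: 5

Answer: 5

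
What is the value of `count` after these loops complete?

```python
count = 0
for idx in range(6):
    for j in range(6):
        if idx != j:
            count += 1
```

6² - 6 (exclude diagonal)
`count` takes the values: 0 → 1 → 2 → 3 → 4 → 5 → 6 → 7 → 8 → 9 → 10 → 11 → 12 → 13 → 14 → 15 → 16 → 17 → 18 → 19 → 20 → 21 → 22 → 23 → 24 → 25 → 26 → 27 → 28 → 29 → 30

Answer: 30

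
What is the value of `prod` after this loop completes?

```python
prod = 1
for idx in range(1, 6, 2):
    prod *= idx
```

Product of 1, 3, 5, ... up to 5
`prod` takes the values: 1 → 3 → 15

Answer: 15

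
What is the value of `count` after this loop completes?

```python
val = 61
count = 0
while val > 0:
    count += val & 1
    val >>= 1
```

Count set bits in 61 (binary: 0b111101)
`count` takes the values: 0 → 1 → 2 → 3 → 4 → 5

Answer: 5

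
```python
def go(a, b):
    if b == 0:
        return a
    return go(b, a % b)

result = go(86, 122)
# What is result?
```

go(86, 122) -> go(122, 86) -> go(86, 36) -> go(36, 14) -> go(14, 8) -> go(8, 6) -> go(6, 2) -> go(2, 0) -> 2

Answer: 2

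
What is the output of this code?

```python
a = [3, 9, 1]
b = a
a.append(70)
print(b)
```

Key concept: basic list aliasing.
Step by step:
`a = [3, 9, 1]` → a = [3, 9, 1]
`b = a` → b = [3, 9, 1] (same object as a)
`a.append(70)` → a = [3, 9, 1, 70] (same object as b); b = [3, 9, 1, 70] (same object as a)
`print(b)` → prints [3, 9, 1, 70]

Answer: [3, 9, 1, 70]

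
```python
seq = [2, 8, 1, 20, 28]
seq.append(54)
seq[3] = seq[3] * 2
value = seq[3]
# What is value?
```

Trace:
`seq = [2, 8, 1, 20, 28]` → seq = [2, 8, 1, 20, 28]
`seq.append(54)` → seq = [2, 8, 1, 20, 28, 54]
`seq[3] = seq[3] * 2` → seq = [2, 8, 1, 40, 28, 54]
`value = seq[3]` → value = 40
So value = 40

Answer: 40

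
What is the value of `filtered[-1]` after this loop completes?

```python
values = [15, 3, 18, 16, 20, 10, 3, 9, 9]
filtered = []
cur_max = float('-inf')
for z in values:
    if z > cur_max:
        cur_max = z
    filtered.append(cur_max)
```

Running max ends at 20
`filtered` takes the values: [] → [15] → [15, 15] → [15, 15, 18] → [15, 15, 18, 18] → [15, 15, 18, 18, 20] → [15, 15, 18, 18, 20, 20] → [15, 15, 18, 18, 20, 20, 20] → [15, 15, 18, 18, 20, 20, 20, 20] → [15, 15, 18, 18, 20, 20, 20, 20, 20]
So `filtered[-1]` = 20

Answer: 20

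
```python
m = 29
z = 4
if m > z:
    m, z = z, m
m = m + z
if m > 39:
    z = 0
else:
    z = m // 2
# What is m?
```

Trace:
`m = 29` → m = 29
`z = 4` → z = 4
`if m > z: ...` → m > z is True → m = 4; z = 29
`m = m + z` → m = 33
`if m > 39: ...` → m > 39 is False, take else branch → z = 16
So m = 33

Answer: 33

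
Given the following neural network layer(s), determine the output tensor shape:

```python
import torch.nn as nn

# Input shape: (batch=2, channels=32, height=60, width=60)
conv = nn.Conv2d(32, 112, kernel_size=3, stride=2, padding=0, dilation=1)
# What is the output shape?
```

Input: (2, 32, 60, 60) -> Output: (2, 112, 29, 29)

Answer: (2, 112, 29, 29)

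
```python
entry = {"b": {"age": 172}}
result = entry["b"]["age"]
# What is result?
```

Trace:
`entry = {"b": {"age": 172}}` → entry = {'b': {'age': 172}}
`result = entry["b"]["age"]` → result = 172
So result = 172

Answer: 172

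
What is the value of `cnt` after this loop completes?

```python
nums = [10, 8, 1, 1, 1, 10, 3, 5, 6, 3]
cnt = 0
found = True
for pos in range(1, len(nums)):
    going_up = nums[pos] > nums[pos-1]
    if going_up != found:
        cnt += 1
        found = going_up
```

Count direction changes in [10, 8, 1, 1, 1, 10, 3, 5, 6, 3]
`cnt` takes the values: 0 → 1 → 2 → 3 → 4 → 5

Answer: 5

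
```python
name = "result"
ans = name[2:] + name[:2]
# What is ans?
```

Trace:
`name = "result"` → name = 'result'
`ans = name[2:] + name[:2]` → ans = 'sultre'
So ans = 'sultre'

Answer: 'sultre'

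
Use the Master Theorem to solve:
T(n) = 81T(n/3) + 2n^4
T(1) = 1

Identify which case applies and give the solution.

a=81, b=3, f(n)=2n^4. log_3(81) = 4. Since c=4 = 4, Case 2 applies: T(n) = Θ(n^log_b(a) · log n) = O(n^4 log n).

Answer: O(n^4 log n) - Case 2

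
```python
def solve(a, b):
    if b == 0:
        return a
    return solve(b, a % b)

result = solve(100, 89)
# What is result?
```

solve(100, 89) -> solve(89, 11) -> solve(11, 1) -> solve(1, 0) -> 1

Answer: 1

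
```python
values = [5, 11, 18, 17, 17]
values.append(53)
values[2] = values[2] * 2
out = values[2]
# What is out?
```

Trace:
`values = [5, 11, 18, 17, 17]` → values = [5, 11, 18, 17, 17]
`values.append(53)` → values = [5, 11, 18, 17, 17, 53]
`values[2] = values[2] * 2` → values = [5, 11, 36, 17, 17, 53]
`out = values[2]` → out = 36
So out = 36

Answer: 36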